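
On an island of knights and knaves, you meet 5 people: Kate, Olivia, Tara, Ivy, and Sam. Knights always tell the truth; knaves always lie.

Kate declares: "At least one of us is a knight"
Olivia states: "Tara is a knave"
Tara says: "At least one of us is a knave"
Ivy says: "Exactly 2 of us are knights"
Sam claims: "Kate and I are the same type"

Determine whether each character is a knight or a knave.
Kate is a knight.
Olivia is a knave.
Tara is a knight.
Ivy is a knave.
Sam is a knight.

Verification:
- Kate (knight) says "At least one of us is a knight" - this is TRUE because Kate, Tara, and Sam are knights.
- Olivia (knave) says "Tara is a knave" - this is FALSE (a lie) because Tara is a knight.
- Tara (knight) says "At least one of us is a knave" - this is TRUE because Olivia and Ivy are knaves.
- Ivy (knave) says "Exactly 2 of us are knights" - this is FALSE (a lie) because there are 3 knights.
- Sam (knight) says "Kate and I are the same type" - this is TRUE because Sam is a knight and Kate is a knight.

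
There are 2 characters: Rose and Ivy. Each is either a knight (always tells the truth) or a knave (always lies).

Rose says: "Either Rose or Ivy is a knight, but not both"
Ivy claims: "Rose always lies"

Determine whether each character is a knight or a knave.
Rose is a knight.
Ivy is a knave.

Verification:
- Rose (knight) says "Either Rose or Ivy is a knight, but not both" - this is TRUE because Rose is a knight and Ivy is a knave.
- Ivy (knave) says "Rose always lies" - this is FALSE (a lie) because Rose is a knight.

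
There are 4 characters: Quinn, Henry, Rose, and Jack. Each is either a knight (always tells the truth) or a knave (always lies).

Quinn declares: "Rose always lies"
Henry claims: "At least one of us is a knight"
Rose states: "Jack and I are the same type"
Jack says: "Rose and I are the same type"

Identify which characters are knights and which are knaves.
Quinn is a knave.
Henry is a knight.
Rose is a knight.
Jack is a knight.

Verification:
- Quinn (knave) says "Rose always lies" - this is FALSE (a lie) because Rose is a knight.
- Henry (knight) says "At least one of us is a knight" - this is TRUE because Henry, Rose, and Jack are knights.
- Rose (knight) says "Jack and I are the same type" - this is TRUE because Rose is a knight and Jack is a knight.
- Jack (knight) says "Rose and I are the same type" - this is TRUE because Jack is a knight and Rose is a knight.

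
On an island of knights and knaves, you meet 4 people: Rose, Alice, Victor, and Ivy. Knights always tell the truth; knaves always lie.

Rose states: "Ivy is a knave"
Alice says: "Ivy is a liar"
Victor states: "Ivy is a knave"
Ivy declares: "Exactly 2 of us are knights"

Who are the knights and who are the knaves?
Rose is a knight.
Alice is a knight.
Victor is a knight.
Ivy is a knave.

Verification:
- Rose (knight) says "Ivy is a knave" - this is TRUE because Ivy is a knave.
- Alice (knight) says "Ivy is a liar" - this is TRUE because Ivy is a knave.
- Victor (knight) says "Ivy is a knave" - this is TRUE because Ivy is a knave.
- Ivy (knave) says "Exactly 2 of us are knights" - this is FALSE (a lie) because there are 3 knights.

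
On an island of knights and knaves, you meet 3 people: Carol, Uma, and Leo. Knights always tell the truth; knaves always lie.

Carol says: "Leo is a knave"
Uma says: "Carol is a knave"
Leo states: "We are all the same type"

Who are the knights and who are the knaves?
Carol is a knight.
Uma is a knave.
Leo is a knave.

Verification:
- Carol (knight) says "Leo is a knave" - this is TRUE because Leo is a knave.
- Uma (knave) says "Carol is a knave" - this is FALSE (a lie) because Carol is a knight.
- Leo (knave) says "We are all the same type" - this is FALSE (a lie) because Carol is a knight and Uma and Leo are knaves.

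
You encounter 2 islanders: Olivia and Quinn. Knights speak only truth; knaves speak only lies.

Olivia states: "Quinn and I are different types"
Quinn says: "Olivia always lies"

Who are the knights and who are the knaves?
Olivia is a knight.
Quinn is a knave.

Verification:
- Olivia (knight) says "Quinn and I are different types" - this is TRUE because Olivia is a knight and Quinn is a knave.
- Quinn (knave) says "Olivia always lies" - this is FALSE (a lie) because Olivia is a knight.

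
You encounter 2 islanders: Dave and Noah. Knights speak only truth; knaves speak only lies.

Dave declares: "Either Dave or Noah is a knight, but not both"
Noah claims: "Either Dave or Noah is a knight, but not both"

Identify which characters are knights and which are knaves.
Dave is a knave.
Noah is a knave.

Verification:
- Dave (knave) says "Either Dave or Noah is a knight, but not both" - this is FALSE (a lie) because Dave is a knave and Noah is a knave.
- Noah (knave) says "Either Dave or Noah is a knight, but not both" - this is FALSE (a lie) because Dave is a knave and Noah is a knave.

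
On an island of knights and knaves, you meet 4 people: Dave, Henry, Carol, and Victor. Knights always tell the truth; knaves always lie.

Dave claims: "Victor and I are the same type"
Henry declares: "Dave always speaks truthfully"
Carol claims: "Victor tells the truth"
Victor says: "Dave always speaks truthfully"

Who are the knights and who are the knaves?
Dave is a knight.
Henry is a knight.
Carol is a knight.
Victor is a knight.

Verification:
- Dave (knight) says "Victor and I are the same type" - this is TRUE because Dave is a knight and Victor is a knight.
- Henry (knight) says "Dave always speaks truthfully" - this is TRUE because Dave is a knight.
- Carol (knight) says "Victor tells the truth" - this is TRUE because Victor is a knight.
- Victor (knight) says "Dave always speaks truthfully" - this is TRUE because Dave is a knight.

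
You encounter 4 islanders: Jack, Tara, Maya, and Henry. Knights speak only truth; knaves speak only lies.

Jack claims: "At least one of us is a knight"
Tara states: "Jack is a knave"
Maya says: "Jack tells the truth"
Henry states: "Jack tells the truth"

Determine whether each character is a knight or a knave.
Jack is a knight.
Tara is a knave.
Maya is a knight.
Henry is a knight.

Verification:
- Jack (knight) says "At least one of us is a knight" - this is TRUE because Jack, Maya, and Henry are knights.
- Tara (knave) says "Jack is a knave" - this is FALSE (a lie) because Jack is a knight.
- Maya (knight) says "Jack tells the truth" - this is TRUE because Jack is a knight.
- Henry (knight) says "Jack tells the truth" - this is TRUE because Jack is a knight.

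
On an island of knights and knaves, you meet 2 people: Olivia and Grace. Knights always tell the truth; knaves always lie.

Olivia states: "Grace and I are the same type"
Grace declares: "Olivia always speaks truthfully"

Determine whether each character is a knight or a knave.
Olivia is a knight.
Grace is a knight.

Verification:
- Olivia (knight) says "Grace and I are the same type" - this is TRUE because Olivia is a knight and Grace is a knight.
- Grace (knight) says "Olivia always speaks truthfully" - this is TRUE because Olivia is a knight.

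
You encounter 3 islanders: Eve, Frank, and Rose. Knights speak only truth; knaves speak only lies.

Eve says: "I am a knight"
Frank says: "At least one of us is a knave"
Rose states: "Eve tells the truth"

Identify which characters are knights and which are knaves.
Eve is a knave.
Frank is a knight.
Rose is a knave.

Verification:
- Eve (knave) says "I am a knight" - this is FALSE (a lie) because Eve is a knave.
- Frank (knight) says "At least one of us is a knave" - this is TRUE because Eve and Rose are knaves.
- Rose (knave) says "Eve tells the truth" - this is FALSE (a lie) because Eve is a knave.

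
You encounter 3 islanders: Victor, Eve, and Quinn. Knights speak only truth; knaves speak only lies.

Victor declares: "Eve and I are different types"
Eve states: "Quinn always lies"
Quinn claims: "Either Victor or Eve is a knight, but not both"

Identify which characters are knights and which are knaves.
Victor is a knight.
Eve is a knave.
Quinn is a knight.

Verification:
- Victor (knight) says "Eve and I are different types" - this is TRUE because Victor is a knight and Eve is a knave.
- Eve (knave) says "Quinn always lies" - this is FALSE (a lie) because Quinn is a knight.
- Quinn (knight) says "Either Victor or Eve is a knight, but not both" - this is TRUE because Victor is a knight and Eve is a knave.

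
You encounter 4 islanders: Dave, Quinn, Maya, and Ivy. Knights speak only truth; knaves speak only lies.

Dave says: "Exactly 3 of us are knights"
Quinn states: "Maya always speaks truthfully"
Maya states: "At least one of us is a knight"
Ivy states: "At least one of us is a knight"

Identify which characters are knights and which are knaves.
Dave is a knave.
Quinn is a knave.
Maya is a knave.
Ivy is a knave.

Verification:
- Dave (knave) says "Exactly 3 of us are knights" - this is FALSE (a lie) because there are 0 knights.
- Quinn (knave) says "Maya always speaks truthfully" - this is FALSE (a lie) because Maya is a knave.
- Maya (knave) says "At least one of us is a knight" - this is FALSE (a lie) because no one is a knight.
- Ivy (knave) says "At least one of us is a knight" - this is FALSE (a lie) because no one is a knight.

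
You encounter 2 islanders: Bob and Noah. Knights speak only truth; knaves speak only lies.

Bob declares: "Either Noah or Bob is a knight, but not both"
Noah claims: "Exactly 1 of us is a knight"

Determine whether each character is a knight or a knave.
Bob is a knave.
Noah is a knave.

Verification:
- Bob (knave) says "Either Noah or Bob is a knight, but not both" - this is FALSE (a lie) because Noah is a knave and Bob is a knave.
- Noah (knave) says "Exactly 1 of us is a knight" - this is FALSE (a lie) because there are 0 knights.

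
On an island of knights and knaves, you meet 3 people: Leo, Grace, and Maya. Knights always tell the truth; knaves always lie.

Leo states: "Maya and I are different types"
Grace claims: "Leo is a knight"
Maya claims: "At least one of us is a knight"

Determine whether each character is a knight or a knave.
Leo is a knave.
Grace is a knave.
Maya is a knave.

Verification:
- Leo (knave) says "Maya and I are different types" - this is FALSE (a lie) because Leo is a knave and Maya is a knave.
- Grace (knave) says "Leo is a knight" - this is FALSE (a lie) because Leo is a knave.
- Maya (knave) says "At least one of us is a knight" - this is FALSE (a lie) because no one is a knight.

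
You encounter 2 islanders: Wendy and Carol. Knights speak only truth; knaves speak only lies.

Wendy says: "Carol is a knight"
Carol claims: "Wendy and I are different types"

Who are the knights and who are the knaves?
Wendy is a knave.
Carol is a knave.

Verification:
- Wendy (knave) says "Carol is a knight" - this is FALSE (a lie) because Carol is a knave.
- Carol (knave) says "Wendy and I are different types" - this is FALSE (a lie) because Carol is a knave and Wendy is a knave.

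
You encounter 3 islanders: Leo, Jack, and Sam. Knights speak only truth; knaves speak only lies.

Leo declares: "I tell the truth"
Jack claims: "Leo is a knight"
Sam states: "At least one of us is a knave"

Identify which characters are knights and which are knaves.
Leo is a knave.
Jack is a knave.
Sam is a knight.

Verification:
- Leo (knave) says "I tell the truth" - this is FALSE (a lie) because Leo is a knave.
- Jack (knave) says "Leo is a knight" - this is FALSE (a lie) because Leo is a knave.
- Sam (knight) says "At least one of us is a knave" - this is TRUE because Leo and Jack are knaves.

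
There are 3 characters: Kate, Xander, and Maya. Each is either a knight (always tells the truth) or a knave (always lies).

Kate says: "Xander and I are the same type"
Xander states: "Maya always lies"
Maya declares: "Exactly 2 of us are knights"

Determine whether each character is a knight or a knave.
Kate is a knave.
Xander is a knight.
Maya is a knave.

Verification:
- Kate (knave) says "Xander and I are the same type" - this is FALSE (a lie) because Kate is a knave and Xander is a knight.
- Xander (knight) says "Maya always lies" - this is TRUE because Maya is a knave.
- Maya (knave) says "Exactly 2 of us are knights" - this is FALSE (a lie) because there are 1 knights.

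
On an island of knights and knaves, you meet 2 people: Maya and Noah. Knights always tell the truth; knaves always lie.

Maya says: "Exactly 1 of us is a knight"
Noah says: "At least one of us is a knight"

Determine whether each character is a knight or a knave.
Maya is a knave.
Noah is a knave.

Verification:
- Maya (knave) says "Exactly 1 of us is a knight" - this is FALSE (a lie) because there are 0 knights.
- Noah (knave) says "At least one of us is a knight" - this is FALSE (a lie) because no one is a knight.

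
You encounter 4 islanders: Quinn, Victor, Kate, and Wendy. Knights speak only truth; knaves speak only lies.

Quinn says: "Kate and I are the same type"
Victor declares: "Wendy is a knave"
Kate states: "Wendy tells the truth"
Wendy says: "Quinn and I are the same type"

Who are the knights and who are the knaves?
Quinn is a knight.
Victor is a knave.
Kate is a knight.
Wendy is a knight.

Verification:
- Quinn (knight) says "Kate and I are the same type" - this is TRUE because Quinn is a knight and Kate is a knight.
- Victor (knave) says "Wendy is a knave" - this is FALSE (a lie) because Wendy is a knight.
- Kate (knight) says "Wendy tells the truth" - this is TRUE because Wendy is a knight.
- Wendy (knight) says "Quinn and I are the same type" - this is TRUE because Wendy is a knight and Quinn is a knight.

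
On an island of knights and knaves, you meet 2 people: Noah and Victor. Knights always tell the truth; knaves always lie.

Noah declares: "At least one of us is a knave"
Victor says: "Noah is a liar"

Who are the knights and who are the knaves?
Noah is a knight.
Victor is a knave.

Verification:
- Noah (knight) says "At least one of us is a knave" - this is TRUE because Victor is a knave.
- Victor (knave) says "Noah is a liar" - this is FALSE (a lie) because Noah is a knight.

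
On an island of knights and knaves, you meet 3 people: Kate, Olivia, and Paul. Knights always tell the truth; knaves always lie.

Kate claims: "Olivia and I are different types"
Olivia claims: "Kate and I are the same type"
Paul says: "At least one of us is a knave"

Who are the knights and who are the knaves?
Kate is a knight.
Olivia is a knave.
Paul is a knight.

Verification:
- Kate (knight) says "Olivia and I are different types" - this is TRUE because Kate is a knight and Olivia is a knave.
- Olivia (knave) says "Kate and I are the same type" - this is FALSE (a lie) because Olivia is a knave and Kate is a knight.
- Paul (knight) says "At least one of us is a knave" - this is TRUE because Olivia is a knave.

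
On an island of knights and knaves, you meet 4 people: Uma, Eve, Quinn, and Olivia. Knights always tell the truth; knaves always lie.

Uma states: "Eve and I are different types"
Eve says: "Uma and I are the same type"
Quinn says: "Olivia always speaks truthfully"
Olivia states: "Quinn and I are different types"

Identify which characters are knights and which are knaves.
Uma is a knight.
Eve is a knave.
Quinn is a knave.
Olivia is a knave.

Verification:
- Uma (knight) says "Eve and I are different types" - this is TRUE because Uma is a knight and Eve is a knave.
- Eve (knave) says "Uma and I are the same type" - this is FALSE (a lie) because Eve is a knave and Uma is a knight.
- Quinn (knave) says "Olivia always speaks truthfully" - this is FALSE (a lie) because Olivia is a knave.
- Olivia (knave) says "Quinn and I are different types" - this is FALSE (a lie) because Olivia is a knave and Quinn is a knave.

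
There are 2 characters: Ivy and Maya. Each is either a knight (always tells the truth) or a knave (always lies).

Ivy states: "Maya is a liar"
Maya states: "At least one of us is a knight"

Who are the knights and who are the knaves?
Ivy is a knave.
Maya is a knight.

Verification:
- Ivy (knave) says "Maya is a liar" - this is FALSE (a lie) because Maya is a knight.
- Maya (knight) says "At least one of us is a knight" - this is TRUE because Maya is a knight.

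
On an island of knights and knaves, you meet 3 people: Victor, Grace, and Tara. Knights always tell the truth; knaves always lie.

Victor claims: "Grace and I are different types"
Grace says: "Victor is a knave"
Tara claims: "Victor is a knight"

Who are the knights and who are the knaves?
Victor is a knight.
Grace is a knave.
Tara is a knight.

Verification:
- Victor (knight) says "Grace and I are different types" - this is TRUE because Victor is a knight and Grace is a knave.
- Grace (knave) says "Victor is a knave" - this is FALSE (a lie) because Victor is a knight.
- Tara (knight) says "Victor is a knight" - this is TRUE because Victor is a knight.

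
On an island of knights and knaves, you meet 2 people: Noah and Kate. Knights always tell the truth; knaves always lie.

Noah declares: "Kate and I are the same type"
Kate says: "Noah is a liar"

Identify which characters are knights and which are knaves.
Noah is a knave.
Kate is a knight.

Verification:
- Noah (knave) says "Kate and I are the same type" - this is FALSE (a lie) because Noah is a knave and Kate is a knight.
- Kate (knight) says "Noah is a liar" - this is TRUE because Noah is a knave.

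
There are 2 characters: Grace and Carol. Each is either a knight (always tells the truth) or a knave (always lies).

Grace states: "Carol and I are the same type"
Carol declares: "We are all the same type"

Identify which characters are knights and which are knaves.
Grace is a knight.
Carol is a knight.

Verification:
- Grace (knight) says "Carol and I are the same type" - this is TRUE because Grace is a knight and Carol is a knight.
- Carol (knight) says "We are all the same type" - this is TRUE because Grace and Carol are knights.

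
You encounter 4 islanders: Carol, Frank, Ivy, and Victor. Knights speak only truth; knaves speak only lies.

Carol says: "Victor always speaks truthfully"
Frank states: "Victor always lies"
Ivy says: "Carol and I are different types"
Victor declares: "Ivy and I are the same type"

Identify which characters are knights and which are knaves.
Carol is a knave.
Frank is a knight.
Ivy is a knight.
Victor is a knave.

Verification:
- Carol (knave) says "Victor always speaks truthfully" - this is FALSE (a lie) because Victor is a knave.
- Frank (knight) says "Victor always lies" - this is TRUE because Victor is a knave.
- Ivy (knight) says "Carol and I are different types" - this is TRUE because Ivy is a knight and Carol is a knave.
- Victor (knave) says "Ivy and I are the same type" - this is FALSE (a lie) because Victor is a knave and Ivy is a knight.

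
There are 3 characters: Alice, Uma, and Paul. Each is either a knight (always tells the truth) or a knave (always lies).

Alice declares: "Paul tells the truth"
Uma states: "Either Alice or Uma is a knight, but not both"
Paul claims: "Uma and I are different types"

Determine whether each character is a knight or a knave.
Alice is a knave.
Uma is a knave.
Paul is a knave.

Verification:
- Alice (knave) says "Paul tells the truth" - this is FALSE (a lie) because Paul is a knave.
- Uma (knave) says "Either Alice or Uma is a knight, but not both" - this is FALSE (a lie) because Alice is a knave and Uma is a knave.
- Paul (knave) says "Uma and I are different types" - this is FALSE (a lie) because Paul is a knave and Uma is a knave.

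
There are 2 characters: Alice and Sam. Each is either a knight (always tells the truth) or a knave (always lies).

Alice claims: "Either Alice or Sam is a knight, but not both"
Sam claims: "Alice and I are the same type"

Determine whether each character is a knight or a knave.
Alice is a knight.
Sam is a knave.

Verification:
- Alice (knight) says "Either Alice or Sam is a knight, but not both" - this is TRUE because Alice is a knight and Sam is a knave.
- Sam (knave) says "Alice and I are the same type" - this is FALSE (a lie) because Sam is a knave and Alice is a knight.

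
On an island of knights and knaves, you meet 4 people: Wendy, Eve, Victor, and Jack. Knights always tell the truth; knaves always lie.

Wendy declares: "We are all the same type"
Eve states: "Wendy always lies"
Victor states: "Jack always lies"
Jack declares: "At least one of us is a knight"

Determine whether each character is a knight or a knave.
Wendy is a knave.
Eve is a knight.
Victor is a knave.
Jack is a knight.

Verification:
- Wendy (knave) says "We are all the same type" - this is FALSE (a lie) because Eve and Jack are knights and Wendy and Victor are knaves.
- Eve (knight) says "Wendy always lies" - this is TRUE because Wendy is a knave.
- Victor (knave) says "Jack always lies" - this is FALSE (a lie) because Jack is a knight.
- Jack (knight) says "At least one of us is a knight" - this is TRUE because Eve and Jack are knights.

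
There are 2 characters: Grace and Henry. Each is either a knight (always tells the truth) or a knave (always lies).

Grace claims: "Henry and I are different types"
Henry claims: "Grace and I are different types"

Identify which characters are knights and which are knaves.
Grace is a knave.
Henry is a knave.

Verification:
- Grace (knave) says "Henry and I are different types" - this is FALSE (a lie) because Grace is a knave and Henry is a knave.
- Henry (knave) says "Grace and I are different types" - this is FALSE (a lie) because Henry is a knave and Grace is a knave.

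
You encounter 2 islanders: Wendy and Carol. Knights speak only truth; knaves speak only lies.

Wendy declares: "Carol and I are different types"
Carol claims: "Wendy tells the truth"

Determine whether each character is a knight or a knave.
Wendy is a knave.
Carol is a knave.

Verification:
- Wendy (knave) says "Carol and I are different types" - this is FALSE (a lie) because Wendy is a knave and Carol is a knave.
- Carol (knave) says "Wendy tells the truth" - this is FALSE (a lie) because Wendy is a knave.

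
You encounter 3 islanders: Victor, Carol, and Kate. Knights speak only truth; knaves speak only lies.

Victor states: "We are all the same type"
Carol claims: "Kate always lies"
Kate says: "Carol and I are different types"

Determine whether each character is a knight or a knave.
Victor is a knave.
Carol is a knave.
Kate is a knight.

Verification:
- Victor (knave) says "We are all the same type" - this is FALSE (a lie) because Kate is a knight and Victor and Carol are knaves.
- Carol (knave) says "Kate always lies" - this is FALSE (a lie) because Kate is a knight.
- Kate (knight) says "Carol and I are different types" - this is TRUE because Kate is a knight and Carol is a knave.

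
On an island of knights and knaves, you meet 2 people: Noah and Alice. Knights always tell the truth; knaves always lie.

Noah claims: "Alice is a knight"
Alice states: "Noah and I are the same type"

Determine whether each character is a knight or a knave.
Noah is a knight.
Alice is a knight.

Verification:
- Noah (knight) says "Alice is a knight" - this is TRUE because Alice is a knight.
- Alice (knight) says "Noah and I are the same type" - this is TRUE because Alice is a knight and Noah is a knight.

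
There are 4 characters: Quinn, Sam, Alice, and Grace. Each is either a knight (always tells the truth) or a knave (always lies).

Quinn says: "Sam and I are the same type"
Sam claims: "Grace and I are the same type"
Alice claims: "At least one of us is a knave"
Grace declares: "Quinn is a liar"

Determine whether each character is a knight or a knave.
Quinn is a knave.
Sam is a knight.
Alice is a knight.
Grace is a knight.

Verification:
- Quinn (knave) says "Sam and I are the same type" - this is FALSE (a lie) because Quinn is a knave and Sam is a knight.
- Sam (knight) says "Grace and I are the same type" - this is TRUE because Sam is a knight and Grace is a knight.
- Alice (knight) says "At least one of us is a knave" - this is TRUE because Quinn is a knave.
- Grace (knight) says "Quinn is a liar" - this is TRUE because Quinn is a knave.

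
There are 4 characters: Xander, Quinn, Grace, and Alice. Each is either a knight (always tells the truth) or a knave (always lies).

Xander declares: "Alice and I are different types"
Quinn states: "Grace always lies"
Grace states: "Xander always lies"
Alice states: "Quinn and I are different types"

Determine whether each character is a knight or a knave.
Xander is a knave.
Quinn is a knave.
Grace is a knight.
Alice is a knave.

Verification:
- Xander (knave) says "Alice and I are different types" - this is FALSE (a lie) because Xander is a knave and Alice is a knave.
- Quinn (knave) says "Grace always lies" - this is FALSE (a lie) because Grace is a knight.
- Grace (knight) says "Xander always lies" - this is TRUE because Xander is a knave.
- Alice (knave) says "Quinn and I are different types" - this is FALSE (a lie) because Alice is a knave and Quinn is a knave.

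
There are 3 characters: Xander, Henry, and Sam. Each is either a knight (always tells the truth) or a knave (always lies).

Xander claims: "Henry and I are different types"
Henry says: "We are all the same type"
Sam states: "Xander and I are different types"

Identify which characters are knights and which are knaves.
Xander is a knave.
Henry is a knave.
Sam is a knight.

Verification:
- Xander (knave) says "Henry and I are different types" - this is FALSE (a lie) because Xander is a knave and Henry is a knave.
- Henry (knave) says "We are all the same type" - this is FALSE (a lie) because Sam is a knight and Xander and Henry are knaves.
- Sam (knight) says "Xander and I are different types" - this is TRUE because Sam is a knight and Xander is a knave.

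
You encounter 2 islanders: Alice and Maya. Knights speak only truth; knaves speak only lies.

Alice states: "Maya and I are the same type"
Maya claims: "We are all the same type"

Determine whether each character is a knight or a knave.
Alice is a knight.
Maya is a knight.

Verification:
- Alice (knight) says "Maya and I are the same type" - this is TRUE because Alice is a knight and Maya is a knight.
- Maya (knight) says "We are all the same type" - this is TRUE because Alice and Maya are knights.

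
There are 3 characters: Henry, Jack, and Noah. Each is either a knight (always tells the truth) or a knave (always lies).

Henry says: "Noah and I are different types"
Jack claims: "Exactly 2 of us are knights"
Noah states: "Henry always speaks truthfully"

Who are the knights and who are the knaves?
Henry is a knave.
Jack is a knave.
Noah is a knave.

Verification:
- Henry (knave) says "Noah and I are different types" - this is FALSE (a lie) because Henry is a knave and Noah is a knave.
- Jack (knave) says "Exactly 2 of us are knights" - this is FALSE (a lie) because there are 0 knights.
- Noah (knave) says "Henry always speaks truthfully" - this is FALSE (a lie) because Henry is a knave.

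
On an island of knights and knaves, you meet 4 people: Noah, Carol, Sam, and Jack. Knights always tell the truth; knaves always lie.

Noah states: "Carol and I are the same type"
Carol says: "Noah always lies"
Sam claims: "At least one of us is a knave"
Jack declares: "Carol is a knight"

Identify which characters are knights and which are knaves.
Noah is a knave.
Carol is a knight.
Sam is a knight.
Jack is a knight.

Verification:
- Noah (knave) says "Carol and I are the same type" - this is FALSE (a lie) because Noah is a knave and Carol is a knight.
- Carol (knight) says "Noah always lies" - this is TRUE because Noah is a knave.
- Sam (knight) says "At least one of us is a knave" - this is TRUE because Noah is a knave.
- Jack (knight) says "Carol is a knight" - this is TRUE because Carol is a knight.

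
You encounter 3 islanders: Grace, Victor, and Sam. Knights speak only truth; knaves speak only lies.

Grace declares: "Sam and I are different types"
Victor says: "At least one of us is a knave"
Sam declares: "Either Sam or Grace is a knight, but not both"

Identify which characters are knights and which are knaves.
Grace is a knave.
Victor is a knight.
Sam is a knave.

Verification:
- Grace (knave) says "Sam and I are different types" - this is FALSE (a lie) because Grace is a knave and Sam is a knave.
- Victor (knight) says "At least one of us is a knave" - this is TRUE because Grace and Sam are knaves.
- Sam (knave) says "Either Sam or Grace is a knight, but not both" - this is FALSE (a lie) because Sam is a knave and Grace is a knave.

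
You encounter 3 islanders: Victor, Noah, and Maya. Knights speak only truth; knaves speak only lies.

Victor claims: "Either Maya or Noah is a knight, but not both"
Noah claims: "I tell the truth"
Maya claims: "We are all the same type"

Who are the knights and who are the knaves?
Victor is a knight.
Noah is a knight.
Maya is a knave.

Verification:
- Victor (knight) says "Either Maya or Noah is a knight, but not both" - this is TRUE because Maya is a knave and Noah is a knight.
- Noah (knight) says "I tell the truth" - this is TRUE because Noah is a knight.
- Maya (knave) says "We are all the same type" - this is FALSE (a lie) because Victor and Noah are knights and Maya is a knave.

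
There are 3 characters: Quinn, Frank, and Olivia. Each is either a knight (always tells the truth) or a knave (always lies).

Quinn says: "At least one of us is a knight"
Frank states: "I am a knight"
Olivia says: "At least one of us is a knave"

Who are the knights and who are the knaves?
Quinn is a knight.
Frank is a knave.
Olivia is a knight.

Verification:
- Quinn (knight) says "At least one of us is a knight" - this is TRUE because Quinn and Olivia are knights.
- Frank (knave) says "I am a knight" - this is FALSE (a lie) because Frank is a knave.
- Olivia (knight) says "At least one of us is a knave" - this is TRUE because Frank is a knave.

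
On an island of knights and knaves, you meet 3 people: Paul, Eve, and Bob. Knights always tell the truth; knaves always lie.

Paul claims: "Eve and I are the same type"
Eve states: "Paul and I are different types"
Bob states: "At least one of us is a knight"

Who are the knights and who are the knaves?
Paul is a knave.
Eve is a knight.
Bob is a knight.

Verification:
- Paul (knave) says "Eve and I are the same type" - this is FALSE (a lie) because Paul is a knave and Eve is a knight.
- Eve (knight) says "Paul and I are different types" - this is TRUE because Eve is a knight and Paul is a knave.
- Bob (knight) says "At least one of us is a knight" - this is TRUE because Eve and Bob are knights.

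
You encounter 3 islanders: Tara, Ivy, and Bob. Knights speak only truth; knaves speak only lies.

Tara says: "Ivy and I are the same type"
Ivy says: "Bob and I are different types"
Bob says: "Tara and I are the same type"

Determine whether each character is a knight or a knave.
Tara is a knight.
Ivy is a knight.
Bob is a knave.

Verification:
- Tara (knight) says "Ivy and I are the same type" - this is TRUE because Tara is a knight and Ivy is a knight.
- Ivy (knight) says "Bob and I are different types" - this is TRUE because Ivy is a knight and Bob is a knave.
- Bob (knave) says "Tara and I are the same type" - this is FALSE (a lie) because Bob is a knave and Tara is a knight.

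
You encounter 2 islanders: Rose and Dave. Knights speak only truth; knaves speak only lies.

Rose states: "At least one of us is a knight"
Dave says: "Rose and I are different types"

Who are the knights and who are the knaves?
Rose is a knave.
Dave is a knave.

Verification:
- Rose (knave) says "At least one of us is a knight" - this is FALSE (a lie) because no one is a knight.
- Dave (knave) says "Rose and I are different types" - this is FALSE (a lie) because Dave is a knave and Rose is a knave.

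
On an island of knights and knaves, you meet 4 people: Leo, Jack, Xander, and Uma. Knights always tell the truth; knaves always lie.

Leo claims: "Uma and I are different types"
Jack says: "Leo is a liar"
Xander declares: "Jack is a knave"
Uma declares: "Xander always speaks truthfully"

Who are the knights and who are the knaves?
Leo is a knave.
Jack is a knight.
Xander is a knave.
Uma is a knave.

Verification:
- Leo (knave) says "Uma and I are different types" - this is FALSE (a lie) because Leo is a knave and Uma is a knave.
- Jack (knight) says "Leo is a liar" - this is TRUE because Leo is a knave.
- Xander (knave) says "Jack is a knave" - this is FALSE (a lie) because Jack is a knight.
- Uma (knave) says "Xander always speaks truthfully" - this is FALSE (a lie) because Xander is a knave.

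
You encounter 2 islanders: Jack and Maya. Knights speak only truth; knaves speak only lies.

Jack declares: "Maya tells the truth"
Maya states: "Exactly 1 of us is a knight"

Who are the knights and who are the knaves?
Jack is a knave.
Maya is a knave.

Verification:
- Jack (knave) says "Maya tells the truth" - this is FALSE (a lie) because Maya is a knave.
- Maya (knave) says "Exactly 1 of us is a knight" - this is FALSE (a lie) because there are 0 knights.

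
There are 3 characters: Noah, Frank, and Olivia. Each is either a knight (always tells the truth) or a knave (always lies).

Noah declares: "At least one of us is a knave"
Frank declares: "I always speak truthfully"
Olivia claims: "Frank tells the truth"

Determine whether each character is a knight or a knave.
Noah is a knight.
Frank is a knave.
Olivia is a knave.

Verification:
- Noah (knight) says "At least one of us is a knave" - this is TRUE because Frank and Olivia are knaves.
- Frank (knave) says "I always speak truthfully" - this is FALSE (a lie) because Frank is a knave.
- Olivia (knave) says "Frank tells the truth" - this is FALSE (a lie) because Frank is a knave.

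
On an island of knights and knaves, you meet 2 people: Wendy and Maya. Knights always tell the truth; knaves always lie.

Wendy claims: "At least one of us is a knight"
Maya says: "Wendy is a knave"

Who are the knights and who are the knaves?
Wendy is a knight.
Maya is a knave.

Verification:
- Wendy (knight) says "At least one of us is a knight" - this is TRUE because Wendy is a knight.
- Maya (knave) says "Wendy is a knave" - this is FALSE (a lie) because Wendy is a knight.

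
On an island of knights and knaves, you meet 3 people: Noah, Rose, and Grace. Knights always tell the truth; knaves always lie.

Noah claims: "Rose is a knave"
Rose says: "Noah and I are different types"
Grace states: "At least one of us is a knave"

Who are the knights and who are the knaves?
Noah is a knave.
Rose is a knight.
Grace is a knight.

Verification:
- Noah (knave) says "Rose is a knave" - this is FALSE (a lie) because Rose is a knight.
- Rose (knight) says "Noah and I are different types" - this is TRUE because Rose is a knight and Noah is a knave.
- Grace (knight) says "At least one of us is a knave" - this is TRUE because Noah is a knave.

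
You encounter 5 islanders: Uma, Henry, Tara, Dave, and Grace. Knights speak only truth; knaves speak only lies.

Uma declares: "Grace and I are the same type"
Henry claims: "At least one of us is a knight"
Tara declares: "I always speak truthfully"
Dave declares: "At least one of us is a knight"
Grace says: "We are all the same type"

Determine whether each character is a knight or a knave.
Uma is a knight.
Henry is a knight.
Tara is a knight.
Dave is a knight.
Grace is a knight.

Verification:
- Uma (knight) says "Grace and I are the same type" - this is TRUE because Uma is a knight and Grace is a knight.
- Henry (knight) says "At least one of us is a knight" - this is TRUE because Uma, Henry, Tara, Dave, and Grace are knights.
- Tara (knight) says "I always speak truthfully" - this is TRUE because Tara is a knight.
- Dave (knight) says "At least one of us is a knight" - this is TRUE because Uma, Henry, Tara, Dave, and Grace are knights.
- Grace (knight) says "We are all the same type" - this is TRUE because Uma, Henry, Tara, Dave, and Grace are knights.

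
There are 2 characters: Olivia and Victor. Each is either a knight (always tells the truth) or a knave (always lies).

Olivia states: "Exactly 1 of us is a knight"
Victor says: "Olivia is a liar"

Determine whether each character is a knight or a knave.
Olivia is a knight.
Victor is a knave.

Verification:
- Olivia (knight) says "Exactly 1 of us is a knight" - this is TRUE because there are 1 knights.
- Victor (knave) says "Olivia is a liar" - this is FALSE (a lie) because Olivia is a knight.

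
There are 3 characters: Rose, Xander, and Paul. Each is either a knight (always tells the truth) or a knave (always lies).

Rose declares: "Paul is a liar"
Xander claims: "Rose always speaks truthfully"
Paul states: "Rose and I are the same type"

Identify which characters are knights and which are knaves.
Rose is a knight.
Xander is a knight.
Paul is a knave.

Verification:
- Rose (knight) says "Paul is a liar" - this is TRUE because Paul is a knave.
- Xander (knight) says "Rose always speaks truthfully" - this is TRUE because Rose is a knight.
- Paul (knave) says "Rose and I are the same type" - this is FALSE (a lie) because Paul is a knave and Rose is a knight.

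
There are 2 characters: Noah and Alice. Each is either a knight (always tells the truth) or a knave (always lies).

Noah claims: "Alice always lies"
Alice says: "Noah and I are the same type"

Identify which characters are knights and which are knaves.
Noah is a knight.
Alice is a knave.

Verification:
- Noah (knight) says "Alice always lies" - this is TRUE because Alice is a knave.
- Alice (knave) says "Noah and I are the same type" - this is FALSE (a lie) because Alice is a knave and Noah is a knight.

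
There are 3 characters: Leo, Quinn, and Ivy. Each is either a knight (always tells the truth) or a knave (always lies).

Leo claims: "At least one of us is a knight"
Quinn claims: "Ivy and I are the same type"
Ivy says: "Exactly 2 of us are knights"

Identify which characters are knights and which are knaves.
Leo is a knight.
Quinn is a knave.
Ivy is a knight.

Verification:
- Leo (knight) says "At least one of us is a knight" - this is TRUE because Leo and Ivy are knights.
- Quinn (knave) says "Ivy and I are the same type" - this is FALSE (a lie) because Quinn is a knave and Ivy is a knight.
- Ivy (knight) says "Exactly 2 of us are knights" - this is TRUE because there are 2 knights.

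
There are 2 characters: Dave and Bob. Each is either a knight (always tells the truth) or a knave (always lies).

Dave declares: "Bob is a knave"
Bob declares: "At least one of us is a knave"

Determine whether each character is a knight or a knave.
Dave is a knave.
Bob is a knight.

Verification:
- Dave (knave) says "Bob is a knave" - this is FALSE (a lie) because Bob is a knight.
- Bob (knight) says "At least one of us is a knave" - this is TRUE because Dave is a knave.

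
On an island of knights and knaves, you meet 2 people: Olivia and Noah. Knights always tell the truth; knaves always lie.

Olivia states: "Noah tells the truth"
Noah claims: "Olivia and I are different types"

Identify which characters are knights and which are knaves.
Olivia is a knave.
Noah is a knave.

Verification:
- Olivia (knave) says "Noah tells the truth" - this is FALSE (a lie) because Noah is a knave.
- Noah (knave) says "Olivia and I are different types" - this is FALSE (a lie) because Noah is a knave and Olivia is a knave.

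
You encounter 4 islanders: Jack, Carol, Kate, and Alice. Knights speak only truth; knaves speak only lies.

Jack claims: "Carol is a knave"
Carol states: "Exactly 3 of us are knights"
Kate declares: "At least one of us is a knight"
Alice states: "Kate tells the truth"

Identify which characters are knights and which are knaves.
Jack is a knave.
Carol is a knight.
Kate is a knight.
Alice is a knight.

Verification:
- Jack (knave) says "Carol is a knave" - this is FALSE (a lie) because Carol is a knight.
- Carol (knight) says "Exactly 3 of us are knights" - this is TRUE because there are 3 knights.
- Kate (knight) says "At least one of us is a knight" - this is TRUE because Carol, Kate, and Alice are knights.
- Alice (knight) says "Kate tells the truth" - this is TRUE because Kate is a knight.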